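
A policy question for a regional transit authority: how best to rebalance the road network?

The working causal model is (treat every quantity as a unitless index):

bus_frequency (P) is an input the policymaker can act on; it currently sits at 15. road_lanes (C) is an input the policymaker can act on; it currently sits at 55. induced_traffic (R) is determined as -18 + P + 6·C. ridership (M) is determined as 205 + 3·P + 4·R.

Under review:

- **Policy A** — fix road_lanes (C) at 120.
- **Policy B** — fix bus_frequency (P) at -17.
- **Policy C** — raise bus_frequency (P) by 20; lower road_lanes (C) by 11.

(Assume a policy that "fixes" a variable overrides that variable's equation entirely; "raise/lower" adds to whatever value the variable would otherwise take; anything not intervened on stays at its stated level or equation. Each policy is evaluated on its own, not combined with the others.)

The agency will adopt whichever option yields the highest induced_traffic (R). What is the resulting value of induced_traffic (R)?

Policy A (C := 120):
  P = 15
  C = 120
  R = -18 + 15 + 6·120 = 717
Policy B (P := -17):
  P = -17
  C = 55
  R = -18 + (-17) + 6·55 = 295
Policy C (P + 20, C − 11):
  P = 15 + 20 = 35
  C = 55 − 11 = 44
  R = -18 + 35 + 6·44 = 281
Comparing — Policy A: R=717, Policy B: R=295, Policy C: R=281. Highest is 717 (Policy A).

717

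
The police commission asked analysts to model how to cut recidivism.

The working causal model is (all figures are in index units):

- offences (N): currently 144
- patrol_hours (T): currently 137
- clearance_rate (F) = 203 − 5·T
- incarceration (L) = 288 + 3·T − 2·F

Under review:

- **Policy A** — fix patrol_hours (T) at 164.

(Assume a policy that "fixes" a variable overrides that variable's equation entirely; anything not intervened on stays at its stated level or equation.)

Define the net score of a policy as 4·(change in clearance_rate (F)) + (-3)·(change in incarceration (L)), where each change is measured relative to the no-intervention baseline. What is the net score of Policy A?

-1593

Baseline:
  T = 137
  F = 203 − 5·137 = -482
  L = 288 + 3·137 − 2·(-482) = 1663
Policy A (T := 164):
  T = 164
  F = 203 − 5·164 = -617
  L = 288 + 3·164 − 2·(-617) = 2014
ΔF = -617 − (-482) = -135; ΔL = 2014 − 1663 = 351
Score = 4·(-135) + (-3)·351 = -1593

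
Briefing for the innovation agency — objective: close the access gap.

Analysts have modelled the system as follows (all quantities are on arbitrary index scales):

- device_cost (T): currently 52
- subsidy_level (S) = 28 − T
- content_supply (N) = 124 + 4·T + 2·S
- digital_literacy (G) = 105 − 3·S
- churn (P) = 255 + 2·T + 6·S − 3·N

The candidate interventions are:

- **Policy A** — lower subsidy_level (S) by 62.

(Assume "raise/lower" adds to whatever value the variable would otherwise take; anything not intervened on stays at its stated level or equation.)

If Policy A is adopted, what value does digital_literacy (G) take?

363

Policy A (S − 62):
  T = 52
  S = 28 − 52 (−62 from intervention) = -86
  G = 105 − 3·(-86) = 363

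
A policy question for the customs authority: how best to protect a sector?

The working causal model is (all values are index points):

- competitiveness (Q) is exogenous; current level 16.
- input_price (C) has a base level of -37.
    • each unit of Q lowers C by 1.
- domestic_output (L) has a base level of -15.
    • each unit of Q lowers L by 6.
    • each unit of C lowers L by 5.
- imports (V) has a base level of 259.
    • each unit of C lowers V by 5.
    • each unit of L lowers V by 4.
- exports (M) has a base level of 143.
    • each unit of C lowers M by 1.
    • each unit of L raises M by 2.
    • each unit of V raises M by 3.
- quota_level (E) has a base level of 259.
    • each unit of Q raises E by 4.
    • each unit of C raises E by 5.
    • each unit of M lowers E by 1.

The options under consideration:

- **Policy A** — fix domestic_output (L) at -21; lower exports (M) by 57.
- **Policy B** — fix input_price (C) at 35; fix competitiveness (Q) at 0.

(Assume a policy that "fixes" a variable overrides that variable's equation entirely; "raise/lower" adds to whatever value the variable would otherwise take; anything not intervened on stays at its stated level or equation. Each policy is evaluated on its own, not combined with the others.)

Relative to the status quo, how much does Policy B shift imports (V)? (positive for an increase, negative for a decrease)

Baseline:
  Q = 16
  C = -37 − 16 = -53
  L = -15 − 6·16 − 5·(-53) = 154
  V = 259 − 5·(-53) − 4·154 = -92
Policy B (C := 35, Q := 0):
  Q = 0
  C = 35
  L = -15 − 6·0 − 5·35 = -190
  V = 259 − 5·35 − 4·(-190) = 844
Change in V: 844 − (-92) = 936

936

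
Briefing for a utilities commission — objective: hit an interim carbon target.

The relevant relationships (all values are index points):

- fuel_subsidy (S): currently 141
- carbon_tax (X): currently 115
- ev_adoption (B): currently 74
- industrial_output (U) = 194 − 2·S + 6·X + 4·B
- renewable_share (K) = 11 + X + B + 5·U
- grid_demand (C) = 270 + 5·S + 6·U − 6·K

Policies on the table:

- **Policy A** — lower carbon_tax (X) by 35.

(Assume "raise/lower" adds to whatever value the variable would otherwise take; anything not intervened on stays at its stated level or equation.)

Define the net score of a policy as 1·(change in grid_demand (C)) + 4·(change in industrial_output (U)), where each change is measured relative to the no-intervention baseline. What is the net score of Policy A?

4410

Baseline:
  S = 141
  X = 115
  B = 74
  U = 194 − 2·141 + 6·115 + 4·74 = 898
  K = 11 + 115 + 74 + 5·898 = 4690
  C = 270 + 5·141 + 6·898 − 6·4690 = -21777
Policy A (X − 35):
  S = 141
  X = 115 − 35 = 80
  B = 74
  U = 194 − 2·141 + 6·80 + 4·74 = 688
  K = 11 + 80 + 74 + 5·688 = 3605
  C = 270 + 5·141 + 6·688 − 6·3605 = -16527
ΔC = -16527 − (-21777) = 5250; ΔU = 688 − 898 = -210
Score = 1·5250 + 4·(-210) = 4410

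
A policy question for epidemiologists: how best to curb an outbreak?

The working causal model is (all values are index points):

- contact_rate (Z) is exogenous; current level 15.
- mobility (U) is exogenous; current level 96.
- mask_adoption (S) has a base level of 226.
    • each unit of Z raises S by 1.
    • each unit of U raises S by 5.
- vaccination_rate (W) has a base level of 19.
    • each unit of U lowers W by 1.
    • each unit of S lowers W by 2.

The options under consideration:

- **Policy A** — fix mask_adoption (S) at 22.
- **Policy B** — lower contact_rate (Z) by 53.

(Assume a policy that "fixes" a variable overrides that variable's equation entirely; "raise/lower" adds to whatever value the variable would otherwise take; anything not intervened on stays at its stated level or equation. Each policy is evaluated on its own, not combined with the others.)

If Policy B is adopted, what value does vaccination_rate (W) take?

-1413

Policy B (Z − 53):
  Z = 15 − 53 = -38
  U = 96
  S = 226 + (-38) + 5·96 = 668
  W = 19 − 96 − 2·668 = -1413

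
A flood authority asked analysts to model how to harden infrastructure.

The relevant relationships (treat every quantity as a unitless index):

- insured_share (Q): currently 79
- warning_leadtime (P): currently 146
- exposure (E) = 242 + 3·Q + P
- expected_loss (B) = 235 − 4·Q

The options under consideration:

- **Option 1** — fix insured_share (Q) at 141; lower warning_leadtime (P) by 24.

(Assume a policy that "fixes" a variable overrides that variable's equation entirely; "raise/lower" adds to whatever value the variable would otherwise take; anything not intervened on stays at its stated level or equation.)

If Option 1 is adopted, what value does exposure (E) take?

Option 1 (Q := 141, P − 24):
  Q = 141
  P = 146 − 24 = 122
  E = 242 + 3·141 + 122 = 787

787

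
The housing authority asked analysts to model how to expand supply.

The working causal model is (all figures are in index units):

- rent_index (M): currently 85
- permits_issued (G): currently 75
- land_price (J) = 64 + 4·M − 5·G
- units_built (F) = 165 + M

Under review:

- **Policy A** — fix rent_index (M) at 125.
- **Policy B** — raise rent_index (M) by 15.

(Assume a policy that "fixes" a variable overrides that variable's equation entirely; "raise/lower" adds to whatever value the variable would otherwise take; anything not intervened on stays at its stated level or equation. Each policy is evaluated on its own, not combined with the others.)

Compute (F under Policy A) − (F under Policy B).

Policy A (M := 125):
  M = 125
  F = 165 + 125 = 290
Policy B (M + 15):
  M = 85 + 15 = 100
  F = 165 + 100 = 265
F: 290 − 265 = 25

25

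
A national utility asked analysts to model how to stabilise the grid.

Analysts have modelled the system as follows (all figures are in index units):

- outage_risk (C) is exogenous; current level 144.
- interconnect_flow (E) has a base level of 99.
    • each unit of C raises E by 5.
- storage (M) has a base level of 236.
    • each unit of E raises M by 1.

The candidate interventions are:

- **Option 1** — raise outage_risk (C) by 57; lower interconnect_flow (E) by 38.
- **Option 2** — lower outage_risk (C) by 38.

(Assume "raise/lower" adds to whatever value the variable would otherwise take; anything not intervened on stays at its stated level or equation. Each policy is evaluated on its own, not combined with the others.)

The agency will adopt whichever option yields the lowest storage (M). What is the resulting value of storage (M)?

Option 1 (C + 57, E − 38):
  C = 144 + 57 = 201
  E = 99 + 5·201 (−38 from intervention) = 1066
  M = 236 + 1066 = 1302
Option 2 (C − 38):
  C = 144 − 38 = 106
  E = 99 + 5·106 = 629
  M = 236 + 629 = 865
Comparing — Option 1: M=1302, Option 2: M=865. Lowest is 865 (Option 2).

865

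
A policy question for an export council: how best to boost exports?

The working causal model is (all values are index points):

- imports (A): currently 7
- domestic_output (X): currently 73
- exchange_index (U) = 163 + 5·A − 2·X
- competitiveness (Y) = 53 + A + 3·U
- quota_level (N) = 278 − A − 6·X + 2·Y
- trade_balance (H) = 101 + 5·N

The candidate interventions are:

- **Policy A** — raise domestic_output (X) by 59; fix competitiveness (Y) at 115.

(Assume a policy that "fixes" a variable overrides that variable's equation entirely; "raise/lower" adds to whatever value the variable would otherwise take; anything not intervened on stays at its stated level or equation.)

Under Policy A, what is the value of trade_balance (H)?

-1354

Policy A (X + 59, Y := 115):
  A = 7
  X = 73 + 59 = 132
  U = 163 + 5·7 − 2·132 = -66
  Y = 115
  N = 278 − 7 − 6·132 + 2·115 = -291
  H = 101 + 5·(-291) = -1354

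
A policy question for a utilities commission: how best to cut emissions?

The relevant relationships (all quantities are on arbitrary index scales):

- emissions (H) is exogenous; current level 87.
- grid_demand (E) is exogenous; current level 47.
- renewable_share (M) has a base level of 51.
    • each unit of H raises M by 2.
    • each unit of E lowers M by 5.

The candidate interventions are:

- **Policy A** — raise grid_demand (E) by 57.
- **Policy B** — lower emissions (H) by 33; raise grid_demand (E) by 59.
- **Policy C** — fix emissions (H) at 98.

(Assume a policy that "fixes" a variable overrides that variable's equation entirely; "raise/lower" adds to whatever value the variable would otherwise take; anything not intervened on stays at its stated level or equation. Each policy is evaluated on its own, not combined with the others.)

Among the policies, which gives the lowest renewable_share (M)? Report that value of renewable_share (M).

-371

Policy A (E + 57):
  H = 87
  E = 47 + 57 = 104
  M = 51 + 2·87 − 5·104 = -295
Policy B (H − 33, E + 59):
  H = 87 − 33 = 54
  E = 47 + 59 = 106
  M = 51 + 2·54 − 5·106 = -371
Policy C (H := 98):
  H = 98
  E = 47
  M = 51 + 2·98 − 5·47 = 12
Comparing — Policy A: M=-295, Policy B: M=-371, Policy C: M=12. Lowest is -371 (Policy B).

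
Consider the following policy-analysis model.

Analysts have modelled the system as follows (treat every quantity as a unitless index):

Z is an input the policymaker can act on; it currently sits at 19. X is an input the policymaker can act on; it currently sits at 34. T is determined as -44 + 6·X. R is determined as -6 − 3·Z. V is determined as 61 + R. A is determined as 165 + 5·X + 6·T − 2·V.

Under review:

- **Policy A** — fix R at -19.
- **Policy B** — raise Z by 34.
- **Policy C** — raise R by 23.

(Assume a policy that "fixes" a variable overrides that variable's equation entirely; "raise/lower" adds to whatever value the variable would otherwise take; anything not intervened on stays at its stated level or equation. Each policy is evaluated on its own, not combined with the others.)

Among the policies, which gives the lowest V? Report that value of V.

Policy A (R := -19):
  Z = 19
  R = -19
  V = 61 + (-19) = 42
Policy B (Z + 34):
  Z = 19 + 34 = 53
  R = -6 − 3·53 = -165
  V = 61 + (-165) = -104
Policy C (R + 23):
  Z = 19
  R = -6 − 3·19 (+23 from intervention) = -40
  V = 61 + (-40) = 21
Comparing — Policy A: V=42, Policy B: V=-104, Policy C: V=21. Lowest is -104 (Policy B).

-104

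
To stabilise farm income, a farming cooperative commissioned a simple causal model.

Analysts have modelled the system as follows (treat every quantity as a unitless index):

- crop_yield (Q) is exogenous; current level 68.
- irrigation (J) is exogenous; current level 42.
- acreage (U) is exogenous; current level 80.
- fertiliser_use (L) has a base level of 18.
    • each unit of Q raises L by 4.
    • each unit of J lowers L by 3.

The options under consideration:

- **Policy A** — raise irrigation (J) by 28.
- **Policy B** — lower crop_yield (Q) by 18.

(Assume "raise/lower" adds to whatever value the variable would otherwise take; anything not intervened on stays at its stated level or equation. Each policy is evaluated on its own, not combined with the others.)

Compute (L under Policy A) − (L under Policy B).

Policy A (J + 28):
  Q = 68
  J = 42 + 28 = 70
  L = 18 + 4·68 − 3·70 = 80
Policy B (Q − 18):
  Q = 68 − 18 = 50
  J = 42
  L = 18 + 4·50 − 3·42 = 92
L: 80 − 92 = -12

-12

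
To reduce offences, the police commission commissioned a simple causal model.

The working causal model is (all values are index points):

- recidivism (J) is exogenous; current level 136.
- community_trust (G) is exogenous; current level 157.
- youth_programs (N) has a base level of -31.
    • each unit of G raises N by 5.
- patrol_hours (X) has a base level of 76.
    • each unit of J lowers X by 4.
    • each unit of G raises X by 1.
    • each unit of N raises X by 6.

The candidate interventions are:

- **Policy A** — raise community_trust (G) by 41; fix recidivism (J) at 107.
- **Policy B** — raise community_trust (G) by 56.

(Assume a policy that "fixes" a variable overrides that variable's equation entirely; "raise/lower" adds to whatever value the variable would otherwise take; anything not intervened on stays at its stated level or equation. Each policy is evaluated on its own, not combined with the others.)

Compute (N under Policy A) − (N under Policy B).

-75

Policy A (G + 41, J := 107):
  G = 157 + 41 = 198
  N = -31 + 5·198 = 959
Policy B (G + 56):
  G = 157 + 56 = 213
  N = -31 + 5·213 = 1034
N: 959 − 1034 = -75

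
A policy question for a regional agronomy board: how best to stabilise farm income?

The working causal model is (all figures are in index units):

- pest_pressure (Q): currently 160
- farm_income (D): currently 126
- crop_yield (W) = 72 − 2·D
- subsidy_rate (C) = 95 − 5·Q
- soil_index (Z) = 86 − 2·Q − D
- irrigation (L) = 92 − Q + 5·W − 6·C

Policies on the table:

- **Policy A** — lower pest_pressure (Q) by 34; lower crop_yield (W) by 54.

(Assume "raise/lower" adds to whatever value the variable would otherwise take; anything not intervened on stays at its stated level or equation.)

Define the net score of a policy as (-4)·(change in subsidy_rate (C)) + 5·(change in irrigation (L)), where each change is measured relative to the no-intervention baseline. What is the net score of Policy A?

-6960

Baseline:
  Q = 160
  D = 126
  W = 72 − 2·126 = -180
  C = 95 − 5·160 = -705
  L = 92 − 160 + 5·(-180) − 6·(-705) = 3262
Policy A (Q − 34, W − 54):
  Q = 160 − 34 = 126
  D = 126
  W = 72 − 2·126 (−54 from intervention) = -234
  C = 95 − 5·126 = -535
  L = 92 − 126 + 5·(-234) − 6·(-535) = 2006
ΔC = -535 − (-705) = 170; ΔL = 2006 − 3262 = -1256
Score = (-4)·170 + 5·(-1256) = -6960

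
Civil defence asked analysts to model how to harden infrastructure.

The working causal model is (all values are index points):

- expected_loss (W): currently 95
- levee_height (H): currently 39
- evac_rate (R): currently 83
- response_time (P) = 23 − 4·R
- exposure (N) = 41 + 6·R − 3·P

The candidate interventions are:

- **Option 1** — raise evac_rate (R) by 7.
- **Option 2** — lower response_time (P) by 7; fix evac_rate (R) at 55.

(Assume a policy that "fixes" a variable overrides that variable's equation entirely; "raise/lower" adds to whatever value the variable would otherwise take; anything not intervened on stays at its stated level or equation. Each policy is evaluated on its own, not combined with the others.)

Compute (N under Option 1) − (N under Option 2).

609

Option 1 (R + 7):
  R = 83 + 7 = 90
  P = 23 − 4·90 = -337
  N = 41 + 6·90 − 3·(-337) = 1592
Option 2 (P − 7, R := 55):
  R = 55
  P = 23 − 4·55 (−7 from intervention) = -204
  N = 41 + 6·55 − 3·(-204) = 983
N: 1592 − 983 = 609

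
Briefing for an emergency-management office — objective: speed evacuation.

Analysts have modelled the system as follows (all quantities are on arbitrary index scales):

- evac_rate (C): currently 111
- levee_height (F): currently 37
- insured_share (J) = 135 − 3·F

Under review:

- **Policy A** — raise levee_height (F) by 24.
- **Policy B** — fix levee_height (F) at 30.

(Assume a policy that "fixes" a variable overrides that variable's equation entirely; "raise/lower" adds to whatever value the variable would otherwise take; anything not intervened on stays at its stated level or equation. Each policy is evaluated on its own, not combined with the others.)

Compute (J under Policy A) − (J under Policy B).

Policy A (F + 24):
  F = 37 + 24 = 61
  J = 135 − 3·61 = -48
Policy B (F := 30):
  F = 30
  J = 135 − 3·30 = 45
J: -48 − 45 = -93

-93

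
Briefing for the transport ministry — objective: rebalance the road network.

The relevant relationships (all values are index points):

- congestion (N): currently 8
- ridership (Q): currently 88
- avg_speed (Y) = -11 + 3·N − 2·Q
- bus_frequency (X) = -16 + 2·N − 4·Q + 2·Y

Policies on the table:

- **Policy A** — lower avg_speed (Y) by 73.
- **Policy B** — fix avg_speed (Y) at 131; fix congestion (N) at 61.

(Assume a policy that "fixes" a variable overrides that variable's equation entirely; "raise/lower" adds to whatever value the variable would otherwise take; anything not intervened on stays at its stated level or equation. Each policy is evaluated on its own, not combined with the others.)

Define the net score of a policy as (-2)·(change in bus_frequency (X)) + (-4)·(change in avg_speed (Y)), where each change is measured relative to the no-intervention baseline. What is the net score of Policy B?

-2564

Baseline:
  N = 8
  Q = 88
  Y = -11 + 3·8 − 2·88 = -163
  X = -16 + 2·8 − 4·88 + 2·(-163) = -678
Policy B (Y := 131, N := 61):
  N = 61
  Q = 88
  Y = 131
  X = -16 + 2·61 − 4·88 + 2·131 = 16
ΔX = 16 − (-678) = 694; ΔY = 131 − (-163) = 294
Score = (-2)·694 + (-4)·294 = -2564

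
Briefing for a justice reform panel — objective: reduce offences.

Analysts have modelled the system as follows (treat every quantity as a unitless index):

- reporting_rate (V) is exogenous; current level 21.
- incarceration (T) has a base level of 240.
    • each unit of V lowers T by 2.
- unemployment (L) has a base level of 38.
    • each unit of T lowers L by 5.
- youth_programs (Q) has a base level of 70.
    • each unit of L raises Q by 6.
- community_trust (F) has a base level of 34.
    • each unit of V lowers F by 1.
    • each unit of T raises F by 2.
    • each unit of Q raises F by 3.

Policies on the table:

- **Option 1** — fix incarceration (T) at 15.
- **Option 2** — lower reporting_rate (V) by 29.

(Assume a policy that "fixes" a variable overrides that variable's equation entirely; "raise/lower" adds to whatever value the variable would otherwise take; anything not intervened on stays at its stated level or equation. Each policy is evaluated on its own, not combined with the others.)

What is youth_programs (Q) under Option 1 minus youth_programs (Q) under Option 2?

7230

Option 1 (T := 15):
  V = 21
  T = 15
  L = 38 − 5·15 = -37
  Q = 70 + 6·(-37) = -152
Option 2 (V − 29):
  V = 21 − 29 = -8
  T = 240 − 2·(-8) = 256
  L = 38 − 5·256 = -1242
  Q = 70 + 6·(-1242) = -7382
Q: -152 − (-7382) = 7230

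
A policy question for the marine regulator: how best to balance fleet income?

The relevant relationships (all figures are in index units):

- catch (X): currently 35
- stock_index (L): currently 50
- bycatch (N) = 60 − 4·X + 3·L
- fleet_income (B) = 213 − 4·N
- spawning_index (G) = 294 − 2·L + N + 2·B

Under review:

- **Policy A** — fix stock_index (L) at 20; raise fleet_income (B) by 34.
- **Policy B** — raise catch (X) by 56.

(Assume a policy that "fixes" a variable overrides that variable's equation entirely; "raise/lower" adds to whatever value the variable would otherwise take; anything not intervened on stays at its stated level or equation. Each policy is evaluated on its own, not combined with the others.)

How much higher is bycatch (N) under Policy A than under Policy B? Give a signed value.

134

Policy A (L := 20, B + 34):
  X = 35
  L = 20
  N = 60 − 4·35 + 3·20 = -20
Policy B (X + 56):
  X = 35 + 56 = 91
  L = 50
  N = 60 − 4·91 + 3·50 = -154
N: -20 − (-154) = 134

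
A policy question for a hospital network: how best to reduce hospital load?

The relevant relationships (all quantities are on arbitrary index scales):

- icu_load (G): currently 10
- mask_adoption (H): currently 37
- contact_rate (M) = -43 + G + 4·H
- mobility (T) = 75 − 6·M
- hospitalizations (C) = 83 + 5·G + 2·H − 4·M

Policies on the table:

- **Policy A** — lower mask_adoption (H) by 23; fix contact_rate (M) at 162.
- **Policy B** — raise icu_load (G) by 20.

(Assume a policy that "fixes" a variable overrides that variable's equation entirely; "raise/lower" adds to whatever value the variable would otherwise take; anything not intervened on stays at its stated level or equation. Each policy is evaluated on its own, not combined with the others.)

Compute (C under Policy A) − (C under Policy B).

-254

Policy A (H − 23, M := 162):
  G = 10
  H = 37 − 23 = 14
  M = 162
  C = 83 + 5·10 + 2·14 − 4·162 = -487
Policy B (G + 20):
  G = 10 + 20 = 30
  H = 37
  M = -43 + 30 + 4·37 = 135
  C = 83 + 5·30 + 2·37 − 4·135 = -233
C: -487 − (-233) = -254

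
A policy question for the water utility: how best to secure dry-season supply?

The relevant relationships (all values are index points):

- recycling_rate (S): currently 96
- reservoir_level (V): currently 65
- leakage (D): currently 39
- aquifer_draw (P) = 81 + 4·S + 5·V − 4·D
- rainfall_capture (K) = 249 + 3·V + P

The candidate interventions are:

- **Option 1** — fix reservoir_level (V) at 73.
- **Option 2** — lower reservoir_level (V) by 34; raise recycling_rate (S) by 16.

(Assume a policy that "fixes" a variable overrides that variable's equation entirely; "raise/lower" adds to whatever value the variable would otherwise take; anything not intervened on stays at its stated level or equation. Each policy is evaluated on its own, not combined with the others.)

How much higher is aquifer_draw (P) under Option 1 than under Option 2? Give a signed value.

Option 1 (V := 73):
  S = 96
  V = 73
  D = 39
  P = 81 + 4·96 + 5·73 − 4·39 = 674
Option 2 (V − 34, S + 16):
  S = 96 + 16 = 112
  V = 65 − 34 = 31
  D = 39
  P = 81 + 4·112 + 5·31 − 4·39 = 528
P: 674 − 528 = 146

146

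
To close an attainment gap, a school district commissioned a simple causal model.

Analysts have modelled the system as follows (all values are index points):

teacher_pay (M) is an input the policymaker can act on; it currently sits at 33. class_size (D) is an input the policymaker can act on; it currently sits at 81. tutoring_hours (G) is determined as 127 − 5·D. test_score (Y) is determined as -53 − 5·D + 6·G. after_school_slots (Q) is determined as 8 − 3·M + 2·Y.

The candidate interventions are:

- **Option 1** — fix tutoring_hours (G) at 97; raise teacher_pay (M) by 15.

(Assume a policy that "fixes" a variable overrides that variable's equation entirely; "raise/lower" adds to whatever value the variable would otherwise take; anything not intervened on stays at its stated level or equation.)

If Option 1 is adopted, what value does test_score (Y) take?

Option 1 (G := 97, M + 15):
  D = 81
  G = 97
  Y = -53 − 5·81 + 6·97 = 124

124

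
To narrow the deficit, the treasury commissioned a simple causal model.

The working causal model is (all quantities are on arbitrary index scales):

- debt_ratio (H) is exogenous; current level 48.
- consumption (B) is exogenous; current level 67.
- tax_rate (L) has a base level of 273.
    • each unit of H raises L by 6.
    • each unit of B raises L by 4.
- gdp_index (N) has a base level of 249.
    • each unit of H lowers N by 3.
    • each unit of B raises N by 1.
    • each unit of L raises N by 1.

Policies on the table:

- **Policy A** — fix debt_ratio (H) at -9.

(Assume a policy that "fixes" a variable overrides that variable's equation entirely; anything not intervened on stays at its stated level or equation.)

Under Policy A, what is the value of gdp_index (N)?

Policy A (H := -9):
  H = -9
  B = 67
  L = 273 + 6·(-9) + 4·67 = 487
  N = 249 − 3·(-9) + 67 + 487 = 830

830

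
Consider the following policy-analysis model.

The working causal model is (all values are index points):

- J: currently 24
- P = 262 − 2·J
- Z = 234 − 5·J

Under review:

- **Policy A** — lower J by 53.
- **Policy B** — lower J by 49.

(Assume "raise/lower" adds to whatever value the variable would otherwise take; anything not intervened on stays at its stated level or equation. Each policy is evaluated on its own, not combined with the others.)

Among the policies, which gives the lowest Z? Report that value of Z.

359

Policy A (J − 53):
  J = 24 − 53 = -29
  Z = 234 − 5·(-29) = 379
Policy B (J − 49):
  J = 24 − 49 = -25
  Z = 234 − 5·(-25) = 359
Comparing — Policy A: Z=379, Policy B: Z=359. Lowest is 359 (Policy B).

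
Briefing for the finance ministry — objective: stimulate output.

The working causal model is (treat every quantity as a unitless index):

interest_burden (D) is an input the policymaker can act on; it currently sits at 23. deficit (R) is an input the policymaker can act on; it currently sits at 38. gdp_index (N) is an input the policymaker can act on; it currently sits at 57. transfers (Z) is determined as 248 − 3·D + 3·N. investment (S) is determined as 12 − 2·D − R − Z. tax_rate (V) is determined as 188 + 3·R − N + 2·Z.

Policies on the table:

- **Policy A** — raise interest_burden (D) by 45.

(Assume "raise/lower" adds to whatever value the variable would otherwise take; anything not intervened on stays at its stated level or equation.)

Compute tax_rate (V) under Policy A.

675

Policy A (D + 45):
  D = 23 + 45 = 68
  R = 38
  N = 57
  Z = 248 − 3·68 + 3·57 = 215
  V = 188 + 3·38 − 57 + 2·215 = 675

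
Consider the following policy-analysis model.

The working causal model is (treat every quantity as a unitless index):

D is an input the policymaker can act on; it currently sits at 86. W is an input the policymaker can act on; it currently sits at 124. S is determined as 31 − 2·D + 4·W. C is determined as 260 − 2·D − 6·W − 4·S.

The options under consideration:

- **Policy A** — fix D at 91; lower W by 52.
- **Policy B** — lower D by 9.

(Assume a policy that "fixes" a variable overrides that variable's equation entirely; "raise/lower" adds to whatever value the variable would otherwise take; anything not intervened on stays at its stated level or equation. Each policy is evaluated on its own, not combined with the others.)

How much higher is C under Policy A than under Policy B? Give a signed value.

Policy A (D := 91, W − 52):
  D = 91
  W = 124 − 52 = 72
  S = 31 − 2·91 + 4·72 = 137
  C = 260 − 2·91 − 6·72 − 4·137 = -902
Policy B (D − 9):
  D = 86 − 9 = 77
  W = 124
  S = 31 − 2·77 + 4·124 = 373
  C = 260 − 2·77 − 6·124 − 4·373 = -2130
C: -902 − (-2130) = 1228

1228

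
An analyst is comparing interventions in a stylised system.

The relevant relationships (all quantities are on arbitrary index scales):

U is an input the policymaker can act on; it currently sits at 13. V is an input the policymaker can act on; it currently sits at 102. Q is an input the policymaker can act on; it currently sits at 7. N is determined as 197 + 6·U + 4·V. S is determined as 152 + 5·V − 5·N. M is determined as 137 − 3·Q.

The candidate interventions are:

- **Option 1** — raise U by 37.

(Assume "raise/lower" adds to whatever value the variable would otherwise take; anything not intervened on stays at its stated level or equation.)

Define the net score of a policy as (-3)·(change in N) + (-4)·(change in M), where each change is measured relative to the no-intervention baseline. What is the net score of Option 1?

Baseline:
  U = 13
  V = 102
  Q = 7
  N = 197 + 6·13 + 4·102 = 683
  M = 137 − 3·7 = 116
Option 1 (U + 37):
  U = 13 + 37 = 50
  V = 102
  Q = 7
  N = 197 + 6·50 + 4·102 = 905
  M = 137 − 3·7 = 116
ΔN = 905 − 683 = 222; ΔM = 116 − 116 = 0
Score = (-3)·222 + (-4)·0 = -666

-666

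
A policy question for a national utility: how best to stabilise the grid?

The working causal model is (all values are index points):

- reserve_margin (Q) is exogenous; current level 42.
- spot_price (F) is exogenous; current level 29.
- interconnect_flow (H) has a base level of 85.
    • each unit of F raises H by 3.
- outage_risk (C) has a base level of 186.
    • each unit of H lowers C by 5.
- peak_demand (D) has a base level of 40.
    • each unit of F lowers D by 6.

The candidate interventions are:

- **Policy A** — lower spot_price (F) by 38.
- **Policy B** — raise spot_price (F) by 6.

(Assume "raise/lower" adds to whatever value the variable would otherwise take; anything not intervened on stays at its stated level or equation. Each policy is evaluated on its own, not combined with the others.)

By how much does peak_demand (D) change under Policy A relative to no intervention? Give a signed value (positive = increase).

Baseline:
  F = 29
  D = 40 − 6·29 = -134
Policy A (F − 38):
  F = 29 − 38 = -9
  D = 40 − 6·(-9) = 94
Change in D: 94 − (-134) = 228

228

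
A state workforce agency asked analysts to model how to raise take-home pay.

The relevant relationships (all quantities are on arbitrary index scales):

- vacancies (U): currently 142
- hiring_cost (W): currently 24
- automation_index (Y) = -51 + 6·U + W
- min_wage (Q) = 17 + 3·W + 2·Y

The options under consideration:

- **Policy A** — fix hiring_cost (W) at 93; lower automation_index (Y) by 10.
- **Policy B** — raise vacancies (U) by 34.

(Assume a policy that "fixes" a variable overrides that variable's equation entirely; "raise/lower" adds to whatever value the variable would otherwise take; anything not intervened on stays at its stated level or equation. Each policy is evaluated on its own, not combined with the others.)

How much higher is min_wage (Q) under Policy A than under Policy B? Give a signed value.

-83

Policy A (W := 93, Y − 10):
  U = 142
  W = 93
  Y = -51 + 6·142 + 93 (−10 from intervention) = 884
  Q = 17 + 3·93 + 2·884 = 2064
Policy B (U + 34):
  U = 142 + 34 = 176
  W = 24
  Y = -51 + 6·176 + 24 = 1029
  Q = 17 + 3·24 + 2·1029 = 2147
Q: 2064 − 2147 = -83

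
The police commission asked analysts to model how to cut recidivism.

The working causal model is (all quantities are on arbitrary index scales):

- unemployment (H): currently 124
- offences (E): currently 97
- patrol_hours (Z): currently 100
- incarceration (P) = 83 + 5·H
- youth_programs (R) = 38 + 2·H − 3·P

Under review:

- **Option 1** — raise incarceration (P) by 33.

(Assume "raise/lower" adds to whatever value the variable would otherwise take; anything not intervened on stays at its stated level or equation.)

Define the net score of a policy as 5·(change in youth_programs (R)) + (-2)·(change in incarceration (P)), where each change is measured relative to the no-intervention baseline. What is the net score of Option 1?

Baseline:
  H = 124
  P = 83 + 5·124 = 703
  R = 38 + 2·124 − 3·703 = -1823
Option 1 (P + 33):
  H = 124
  P = 83 + 5·124 (+33 from intervention) = 736
  R = 38 + 2·124 − 3·736 = -1922
ΔR = -1922 − (-1823) = -99; ΔP = 736 − 703 = 33
Score = 5·(-99) + (-2)·33 = -561

-561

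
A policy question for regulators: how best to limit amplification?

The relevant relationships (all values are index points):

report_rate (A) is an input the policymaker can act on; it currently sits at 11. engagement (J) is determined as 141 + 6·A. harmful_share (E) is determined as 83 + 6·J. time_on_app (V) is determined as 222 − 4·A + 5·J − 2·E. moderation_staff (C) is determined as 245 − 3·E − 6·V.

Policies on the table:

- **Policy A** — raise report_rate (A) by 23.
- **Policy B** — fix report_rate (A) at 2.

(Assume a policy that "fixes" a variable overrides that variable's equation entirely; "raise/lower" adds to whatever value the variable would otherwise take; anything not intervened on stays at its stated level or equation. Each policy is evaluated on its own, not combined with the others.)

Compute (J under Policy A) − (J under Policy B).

192

Policy A (A + 23):
  A = 11 + 23 = 34
  J = 141 + 6·34 = 345
Policy B (A := 2):
  A = 2
  J = 141 + 6·2 = 153
J: 345 − 153 = 192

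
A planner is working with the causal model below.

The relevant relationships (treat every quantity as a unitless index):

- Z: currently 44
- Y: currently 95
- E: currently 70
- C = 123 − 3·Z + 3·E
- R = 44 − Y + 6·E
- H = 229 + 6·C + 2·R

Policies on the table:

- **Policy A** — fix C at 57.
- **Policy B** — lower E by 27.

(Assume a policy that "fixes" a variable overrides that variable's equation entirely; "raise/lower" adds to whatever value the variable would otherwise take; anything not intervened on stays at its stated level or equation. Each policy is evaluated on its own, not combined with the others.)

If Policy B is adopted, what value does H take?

Policy B (E − 27):
  Z = 44
  Y = 95
  E = 70 − 27 = 43
  C = 123 − 3·44 + 3·43 = 120
  R = 44 − 95 + 6·43 = 207
  H = 229 + 6·120 + 2·207 = 1363

1363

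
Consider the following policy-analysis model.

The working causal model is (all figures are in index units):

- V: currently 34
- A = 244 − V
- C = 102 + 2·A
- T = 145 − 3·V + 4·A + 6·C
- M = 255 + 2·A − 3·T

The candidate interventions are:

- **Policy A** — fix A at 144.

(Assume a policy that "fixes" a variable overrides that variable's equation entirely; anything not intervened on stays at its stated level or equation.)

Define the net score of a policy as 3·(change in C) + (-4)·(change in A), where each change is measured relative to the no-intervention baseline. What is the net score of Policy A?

Baseline:
  V = 34
  A = 244 − 34 = 210
  C = 102 + 2·210 = 522
Policy A (A := 144):
  V = 34
  A = 144
  C = 102 + 2·144 = 390
ΔC = 390 − 522 = -132; ΔA = 144 − 210 = -66
Score = 3·(-132) + (-4)·(-66) = -132

-132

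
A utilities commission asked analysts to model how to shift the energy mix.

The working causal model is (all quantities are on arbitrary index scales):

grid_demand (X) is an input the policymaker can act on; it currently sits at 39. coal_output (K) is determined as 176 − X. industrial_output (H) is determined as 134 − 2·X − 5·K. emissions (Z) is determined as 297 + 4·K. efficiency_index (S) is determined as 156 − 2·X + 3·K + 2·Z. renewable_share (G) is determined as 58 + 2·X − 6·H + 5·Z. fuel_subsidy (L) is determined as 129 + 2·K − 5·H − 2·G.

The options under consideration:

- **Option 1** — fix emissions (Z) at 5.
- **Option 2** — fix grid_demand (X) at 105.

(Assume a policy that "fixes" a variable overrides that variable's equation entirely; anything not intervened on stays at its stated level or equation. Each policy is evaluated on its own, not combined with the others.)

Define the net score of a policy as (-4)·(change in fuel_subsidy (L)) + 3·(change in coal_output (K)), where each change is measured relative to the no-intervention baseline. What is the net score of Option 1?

-33600

Baseline:
  X = 39
  K = 176 − 39 = 137
  H = 134 − 2·39 − 5·137 = -629
  Z = 297 + 4·137 = 845
  G = 58 + 2·39 − 6·(-629) + 5·845 = 8135
  L = 129 + 2·137 − 5·(-629) − 2·8135 = -12722
Option 1 (Z := 5):
  X = 39
  K = 176 − 39 = 137
  H = 134 − 2·39 − 5·137 = -629
  Z = 5
  G = 58 + 2·39 − 6·(-629) + 5·5 = 3935
  L = 129 + 2·137 − 5·(-629) − 2·3935 = -4322
ΔL = -4322 − (-12722) = 8400; ΔK = 137 − 137 = 0
Score = (-4)·8400 + 3·0 = -33600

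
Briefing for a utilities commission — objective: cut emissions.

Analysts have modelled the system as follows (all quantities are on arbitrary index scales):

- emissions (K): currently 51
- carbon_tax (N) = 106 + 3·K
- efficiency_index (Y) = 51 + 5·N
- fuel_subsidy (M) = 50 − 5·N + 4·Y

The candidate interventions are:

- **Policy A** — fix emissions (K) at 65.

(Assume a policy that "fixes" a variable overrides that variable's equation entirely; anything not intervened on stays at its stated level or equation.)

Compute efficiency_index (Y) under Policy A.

Policy A (K := 65):
  K = 65
  N = 106 + 3·65 = 301
  Y = 51 + 5·301 = 1556

1556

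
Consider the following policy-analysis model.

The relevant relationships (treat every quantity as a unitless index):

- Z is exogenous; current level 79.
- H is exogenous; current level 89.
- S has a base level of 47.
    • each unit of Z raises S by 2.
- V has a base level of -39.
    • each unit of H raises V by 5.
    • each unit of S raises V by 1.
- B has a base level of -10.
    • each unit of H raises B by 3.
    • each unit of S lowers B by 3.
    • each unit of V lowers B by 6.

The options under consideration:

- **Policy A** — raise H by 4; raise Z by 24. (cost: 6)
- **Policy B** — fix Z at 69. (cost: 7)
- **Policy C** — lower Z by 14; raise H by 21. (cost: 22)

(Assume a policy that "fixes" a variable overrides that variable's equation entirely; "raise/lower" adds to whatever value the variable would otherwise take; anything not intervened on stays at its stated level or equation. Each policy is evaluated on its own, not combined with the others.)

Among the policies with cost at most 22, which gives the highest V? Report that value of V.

688

Policy A (H + 4, Z + 24):
  Z = 79 + 24 = 103
  H = 89 + 4 = 93
  S = 47 + 2·103 = 253
  V = -39 + 5·93 + 253 = 679
Policy B (Z := 69):
  Z = 69
  H = 89
  S = 47 + 2·69 = 185
  V = -39 + 5·89 + 185 = 591
Policy C (Z − 14, H + 21):
  Z = 79 − 14 = 65
  H = 89 + 21 = 110
  S = 47 + 2·65 = 177
  V = -39 + 5·110 + 177 = 688
Comparing — Policy A: V=679, Policy B: V=591, Policy C: V=688. Highest is 688 (Policy C).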